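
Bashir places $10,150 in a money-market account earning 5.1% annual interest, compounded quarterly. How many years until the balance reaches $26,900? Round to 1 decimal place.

We need (1 + 0.01275)^(4t) = 2.6502, so 4t = ln 2.6502 / ln 1.01275 ≈ 76.9296.
t ≈ 76.9296/4 = 19.2324 years.

19.2 years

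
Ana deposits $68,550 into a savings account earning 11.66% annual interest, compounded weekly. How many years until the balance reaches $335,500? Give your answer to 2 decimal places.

13.63 years

We need (1 + 0.00224231)^(52t) = 4.8942, so 52t = ln 4.8942 / ln 1.002242 ≈ 709.0188.
t ≈ 709.0188/52 = 13.6350 years.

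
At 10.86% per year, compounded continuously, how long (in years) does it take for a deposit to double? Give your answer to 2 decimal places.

e^(0.1086t) = 2, so 0.1086t = ln 2 ≈ 0.69315.
t ≈ 0.69315/0.1086 ≈ 6.3826.

6.38 years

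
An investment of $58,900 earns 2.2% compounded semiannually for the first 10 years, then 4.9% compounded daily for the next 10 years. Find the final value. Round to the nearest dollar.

Phase 1: 58,900·(1 + 0.011)^20 ≈ 73,305.8116.
Phase 2: 73,305.8116·(1 + 0.049/365)^3650 ≈ 119,654.3302.

$119,654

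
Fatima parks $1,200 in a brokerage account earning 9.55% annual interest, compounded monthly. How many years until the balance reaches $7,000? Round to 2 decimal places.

18.54 years

(1 + 0.00795833)^(12t) = 7,000/1,200 = 5.8333.
12t·ln(1 + 0.00795833) = ln(5.8333); 12t = 1.7636/0.00792683 ≈ 222.4834.
t ≈ 18.5403 years.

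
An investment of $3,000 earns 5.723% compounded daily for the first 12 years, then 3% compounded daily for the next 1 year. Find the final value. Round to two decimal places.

After 12 years at 5.723%: 3,000 × 1.987159368 ≈ 5,961.4781.
Then 1 years at 3%: 5,961.4781 × 1.030453264 ≈ 6,143.0246.

$6,143.02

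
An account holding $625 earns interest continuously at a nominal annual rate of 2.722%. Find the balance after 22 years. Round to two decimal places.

$1,137.50

A = P·e^(rt) = 625·e^(0.02722·22) = 625·e^0.59884.
e^0.59884 ≈ 1.820006368, so A ≈ 1,137.5040.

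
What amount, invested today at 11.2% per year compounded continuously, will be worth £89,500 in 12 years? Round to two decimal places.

P = A·e^(−rt) = 89,500·e^(−1.344).
e^(−1.344) ≈ 0.26080037788, so P ≈ 23,341.6338.

£23,341.63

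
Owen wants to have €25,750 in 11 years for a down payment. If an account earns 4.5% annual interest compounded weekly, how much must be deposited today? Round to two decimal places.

€15,699.81

Growth factor = (1 + 0.045/52)^572 ≈ 1.6401471129.
P = 25,750/1.6401471129 ≈ 15,699.8112.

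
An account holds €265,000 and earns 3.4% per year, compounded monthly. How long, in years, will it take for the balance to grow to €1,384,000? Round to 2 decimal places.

We need (1 + 0.00283333)^(12t) = 5.2226, so 12t = ln 5.2226 / ln 1.002833 ≈ 584.2390.
t ≈ 584.2390/12 = 48.6866 years.

48.69 years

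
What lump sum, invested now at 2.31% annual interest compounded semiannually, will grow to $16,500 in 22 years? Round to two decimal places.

$9,954.98

Periodic rate = 2.31%/2 = 0.01155; 44 periods.
P = 16,500/(1 + 0.01155)^44 ≈ 16,500/1.6574620542 ≈ 9,954.9790.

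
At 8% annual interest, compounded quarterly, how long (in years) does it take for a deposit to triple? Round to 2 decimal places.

(1 + 0.02)^(4t) = 3.
4t = ln 3 / ln(1 + 0.02) ≈ 1.0986/0.0198026 ≈ 55.4781.
t ≈ 13.8695.

13.87 years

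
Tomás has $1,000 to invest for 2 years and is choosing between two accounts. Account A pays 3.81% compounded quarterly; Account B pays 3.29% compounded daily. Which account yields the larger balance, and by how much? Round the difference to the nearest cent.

Account A, by $10.78

Account A growth factor: (1 + 0.009525)^8 ≈ 1.078789291; balance ≈ 1,078.7893.
Account B growth factor: (1 + 0.0329/365)^730 ≈ 1.068009926; balance ≈ 1,068.0099.
Account A is larger by 10.7794.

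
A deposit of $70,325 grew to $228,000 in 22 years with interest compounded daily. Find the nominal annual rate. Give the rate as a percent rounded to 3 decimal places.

5.347%

The 8030-period growth factor is 228,000/70,325 = 3.24209.
r/365 = 3.24209^(1/8030) − 1 ≈ 0.000146489, so r ≈ 365·0.000146489 = 5.34684%.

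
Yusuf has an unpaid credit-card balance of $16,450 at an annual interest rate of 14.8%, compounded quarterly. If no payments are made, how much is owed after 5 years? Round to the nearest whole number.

Growth factor = (1 + 0.037)^20 ≈ 2.0681171106.
A ≈ 16,450 × 2.0681171106 ≈ 34,020.5265.

$34,021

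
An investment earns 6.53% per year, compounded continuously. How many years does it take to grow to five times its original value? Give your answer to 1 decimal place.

24.6 years

e^(0.0653t) = 5, so 0.0653t = ln 5 ≈ 1.6094.
t ≈ 1.6094/0.0653 ≈ 24.6468.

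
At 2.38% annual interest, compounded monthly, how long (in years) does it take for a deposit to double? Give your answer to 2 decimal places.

29.15 years

(1 + 0.00198333)^(12t) = 2.
12t = ln 2 / ln(1 + 0.00198333) ≈ 0.69315/0.00198137 ≈ 349.8324.
t ≈ 29.1527.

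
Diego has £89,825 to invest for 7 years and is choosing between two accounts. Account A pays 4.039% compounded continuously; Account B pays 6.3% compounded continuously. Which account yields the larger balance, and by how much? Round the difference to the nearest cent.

Account A growth factor: e^(0.04039·7) = e^0.28273 ≈ 1.32674689179; balance ≈ 119,175.0396.
Account B growth factor: e^(0.063·7) = e^0.441 ≈ 1.55426070234; balance ≈ 139,611.4676.
Account B is larger by 20,436.4280.

Account B, by £20,436.43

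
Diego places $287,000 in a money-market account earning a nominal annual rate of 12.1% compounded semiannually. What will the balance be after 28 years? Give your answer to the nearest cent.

$7,699,802.34

Growth factor = (1 + 0.0605)^56 ≈ 26.8285795723.
A ≈ 287,000 × 26.8285795723 ≈ 7,699,802.3372.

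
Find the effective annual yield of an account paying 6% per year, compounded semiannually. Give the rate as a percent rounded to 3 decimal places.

EAR = (1 + 6%/2)^2 − 1 = (1 + 0.03)^2 − 1.
(1 + 0.03)^2 ≈ 1.0609, so EAR ≈ 6.09000%.

6.090%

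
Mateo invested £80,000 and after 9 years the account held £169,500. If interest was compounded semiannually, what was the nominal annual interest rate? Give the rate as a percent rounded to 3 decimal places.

The 18-period growth factor is 169,500/80,000 = 2.11875.
r/2 = 2.11875^(1/18) − 1 ≈ 0.0425948, so r ≈ 2·0.0425948 = 8.51895%.

8.519%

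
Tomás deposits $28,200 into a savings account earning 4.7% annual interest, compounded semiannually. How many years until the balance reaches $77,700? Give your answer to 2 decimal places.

21.82 years

(1 + 0.0235)^(2t) = 77,700/28,200 = 2.7553.
2t·ln(1 + 0.0235) = ln(2.7553); 2t = 1.0135/0.0232281 ≈ 43.6339.
t ≈ 21.8169 years.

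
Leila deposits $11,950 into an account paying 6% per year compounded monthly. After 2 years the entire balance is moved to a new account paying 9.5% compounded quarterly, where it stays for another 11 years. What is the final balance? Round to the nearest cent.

$37,834.29

Phase 1: 11,950·(1 + 0.005)^24 ≈ 13,469.5593.
Phase 2: 13,469.5593·(1 + 0.02375)^44 ≈ 37,834.2943.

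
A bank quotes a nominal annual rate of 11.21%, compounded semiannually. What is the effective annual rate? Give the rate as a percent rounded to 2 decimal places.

One year is 2 periods at 0.05605 each: (1 + 0.05605)^2 ≈ 1.115242.
EAR = 1.115242 − 1 ≈ 11.52416%.

11.52%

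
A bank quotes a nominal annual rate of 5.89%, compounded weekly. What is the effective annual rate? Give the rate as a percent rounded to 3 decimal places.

6.063%

One year is 52 periods at 0.00113269 each: (1 + 0.00113269)^52 ≈ 1.060634.
EAR = 1.060634 − 1 ≈ 6.06338%.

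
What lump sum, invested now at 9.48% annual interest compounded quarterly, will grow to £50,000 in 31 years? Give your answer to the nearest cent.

Periodic rate = 9.48%/4 = 0.0237; 124 periods.
P = 50,000/(1 + 0.0237)^124 ≈ 50,000/18.25640273 ≈ 2,738.7652.

£2,738.77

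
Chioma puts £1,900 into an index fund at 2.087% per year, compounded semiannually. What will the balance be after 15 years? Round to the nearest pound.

£2,594

Growth factor = (1 + 0.010435)^30 ≈ 1.365373389.
A ≈ 1,900 × 1.365373389 ≈ 2,594.2094.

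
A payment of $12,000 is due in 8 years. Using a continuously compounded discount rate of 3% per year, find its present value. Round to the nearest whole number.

$9,440

P = A·e^(−rt) = 12,000·e^(−0.24).
e^(−0.24) ≈ 0.78662786107, so P ≈ 9,439.5343.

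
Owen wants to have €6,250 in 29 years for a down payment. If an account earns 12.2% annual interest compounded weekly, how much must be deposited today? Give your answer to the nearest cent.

Periodic rate = 12.2%/52 = 0.00234615; 1508 periods.
P = 6,250/(1 + 0.122/52)^1508 ≈ 6,250/34.25580824 ≈ 182.4508.

€182.45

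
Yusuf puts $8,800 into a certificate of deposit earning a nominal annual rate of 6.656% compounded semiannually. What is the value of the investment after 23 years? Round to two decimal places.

Growth factor = (1 + 0.03328)^46 ≈ 4.5084688512.
A ≈ 8,800 × 4.5084688512 ≈ 39,674.5259.

$39,674.53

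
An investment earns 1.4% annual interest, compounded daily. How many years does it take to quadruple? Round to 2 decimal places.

99.02 years

(1 + 0.0000383562)^(365t) = 4.
365t = ln 4 / ln(1 + 0.0000383562) ≈ 1.3863/3.83554e-05 ≈ 36143.3676.
t ≈ 99.0229.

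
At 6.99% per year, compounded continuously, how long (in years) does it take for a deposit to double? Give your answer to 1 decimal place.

e^(0.0699t) = 2, so 0.0699t = ln 2 ≈ 0.69315.
t ≈ 0.69315/0.0699 ≈ 9.9163.

9.9 years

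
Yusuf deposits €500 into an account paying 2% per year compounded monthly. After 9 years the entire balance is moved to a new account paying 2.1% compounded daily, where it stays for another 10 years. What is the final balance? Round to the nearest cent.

€738.38

Phase 1: 500·(1 + 0.02/12)^108 ≈ 598.5190.
Phase 2: 598.5190·(1 + 0.021/365)^3650 ≈ 738.3753.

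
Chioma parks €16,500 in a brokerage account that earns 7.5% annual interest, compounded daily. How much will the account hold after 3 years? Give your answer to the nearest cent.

Periodic rate = 7.5%/365 = 0.000205479; periods = 365·3 = 1095.
A = 16,500·(1 + 0.075/365)^1095 ≈ 16,500·1.2522937713 ≈ 20,662.8472.

€20,662.85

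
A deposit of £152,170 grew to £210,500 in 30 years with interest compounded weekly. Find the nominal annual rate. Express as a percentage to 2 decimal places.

1.08%

The 1560-period growth factor is 210,500/152,170 = 1.38332.
r/52 = 1.38332^(1/1560) − 1 ≈ 0.000208026, so r ≈ 52·0.000208026 = 1.08174%.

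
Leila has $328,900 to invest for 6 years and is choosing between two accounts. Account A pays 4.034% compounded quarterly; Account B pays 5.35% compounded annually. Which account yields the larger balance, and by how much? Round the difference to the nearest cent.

A: (1 + 0.010085)^24 ≈ 1.27230174471, so 328,900 × 1.27230174471 ≈ 418,460.0438.
B: (1 + 0.0535)^6 ≈ 1.36712189786, so 328,900 × 1.36712189786 ≈ 449,646.3922.
Difference ≈ 31,186.3484 in favor of B.

Account B, by $31,186.35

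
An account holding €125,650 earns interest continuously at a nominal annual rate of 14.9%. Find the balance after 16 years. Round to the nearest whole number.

€1,363,077

A = P·e^(rt) = 125,650·e^(0.149·16) = 125,650·e^2.384.
e^2.384 ≈ 10.84820902998, so A ≈ 1,363,077.4646.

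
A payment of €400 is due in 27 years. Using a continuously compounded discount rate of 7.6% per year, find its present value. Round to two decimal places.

P = A·e^(−rt) = 400·e^(−2.052).
e^(−2.052) ≈ 0.128477691, so P ≈ 51.3911.

€51.39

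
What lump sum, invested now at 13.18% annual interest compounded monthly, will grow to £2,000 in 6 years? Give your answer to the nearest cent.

£910.88

Growth factor = (1 + 0.1318/12)^72 ≈ 2.195673272.
P = 2,000/2.195673272 ≈ 910.8823.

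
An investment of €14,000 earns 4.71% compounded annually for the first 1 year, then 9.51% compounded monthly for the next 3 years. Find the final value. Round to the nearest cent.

€19,477.45

Phase 1: 14,000·(1 + 0.0471)^1 ≈ 14,659.4000.
Phase 2: 14,659.4000·(1 + 0.007925)^36 ≈ 19,477.4465.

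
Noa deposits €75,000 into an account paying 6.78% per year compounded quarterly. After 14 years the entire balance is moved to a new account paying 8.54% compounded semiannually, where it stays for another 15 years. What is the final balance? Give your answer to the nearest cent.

After 14 years at 6.78%: 75,000 × 2.56317132942 ≈ 192,237.8497.
Then 15 years at 8.54%: 192,237.8497 × 3.50575212721 ≈ 673,938.2505.

€673,938.25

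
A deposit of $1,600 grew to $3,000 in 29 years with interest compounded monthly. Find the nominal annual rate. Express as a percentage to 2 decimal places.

2.17%

(1 + r/12)^348 = 3,000/1,600 = 1.875.
1 + r/12 = 1.875^(1/348) ≈ 1.001808, so r/12 ≈ 0.00180798.
r ≈ 12·0.00180798 = 2.16957%.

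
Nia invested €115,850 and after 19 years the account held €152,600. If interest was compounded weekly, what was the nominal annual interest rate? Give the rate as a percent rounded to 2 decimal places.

(1 + r/52)^988 = 152,600/115,850 = 1.31722.
1 + r/52 = 1.31722^(1/988) ≈ 1.000279, so r/52 ≈ 0.000278909.
r ≈ 52·0.000278909 = 1.45033%.

1.45%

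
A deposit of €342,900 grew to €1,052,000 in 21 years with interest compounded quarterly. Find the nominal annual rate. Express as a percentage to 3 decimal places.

The 84-period growth factor is 1,052,000/342,900 = 3.06795.
r/4 = 3.06795^(1/84) − 1 ≈ 0.0134348, so r ≈ 4·0.0134348 = 5.37392%.

5.374%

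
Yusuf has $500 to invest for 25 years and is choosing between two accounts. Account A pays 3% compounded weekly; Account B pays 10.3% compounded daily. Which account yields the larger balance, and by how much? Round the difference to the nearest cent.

Account B, by $5,505.00

A: (1 + 0.03/52)^1300 ≈ 2.116542237, so 500 × 2.116542237 ≈ 1,058.2711.
B: (1 + 0.103/365)^9125 ≈ 13.12654803, so 500 × 13.12654803 ≈ 6,563.2740.
Difference ≈ 5,505.0029 in favor of B.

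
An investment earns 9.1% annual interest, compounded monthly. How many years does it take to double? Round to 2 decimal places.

7.65 years

(1 + 0.00758333)^(12t) = 2.
12t = ln 2 / ln(1 + 0.00758333) ≈ 0.69315/0.00755472 ≈ 91.7502.
t ≈ 7.6458.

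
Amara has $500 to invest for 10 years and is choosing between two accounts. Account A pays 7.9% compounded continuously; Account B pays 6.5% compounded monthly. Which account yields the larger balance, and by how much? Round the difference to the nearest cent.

A: e^(0.079·10) = e^0.79 ≈ 2.203396426, so 500 × 2.203396426 ≈ 1,101.6982.
B: (1 + 0.065/12)^120 ≈ 1.91218375, so 500 × 1.91218375 ≈ 956.0919.
Difference ≈ 145.6063 in favor of A.

Account A, by $145.61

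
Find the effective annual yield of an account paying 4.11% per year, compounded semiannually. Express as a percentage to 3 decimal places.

4.152%

EAR = (1 + 4.11%/2)^2 − 1 = (1 + 0.02055)^2 − 1.
(1 + 0.02055)^2 ≈ 1.041522, so EAR ≈ 4.15223%.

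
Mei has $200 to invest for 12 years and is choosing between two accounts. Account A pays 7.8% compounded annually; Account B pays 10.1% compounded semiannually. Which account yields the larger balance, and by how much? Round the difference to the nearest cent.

Account B, by $159.88

A: (1 + 0.078)^12 ≈ 2.46277723, so 200 × 2.46277723 ≈ 492.5554.
B: (1 + 0.0505)^24 ≈ 3.26216078, so 200 × 3.26216078 ≈ 652.4322.
Difference ≈ 159.8767 in favor of B.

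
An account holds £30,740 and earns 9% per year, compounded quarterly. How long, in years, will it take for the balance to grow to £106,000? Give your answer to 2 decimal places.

13.91 years

We need (1 + 0.0225)^(4t) = 3.4483, so 4t = ln 3.4483 / ln 1.0225 ≈ 55.6333.
t ≈ 55.6333/4 = 13.9083 years.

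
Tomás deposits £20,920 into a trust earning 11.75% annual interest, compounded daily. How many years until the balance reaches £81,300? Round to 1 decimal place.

(1 + 0.000321918)^(365t) = 81,300/20,920 = 3.8862.
365t·ln(1 + 0.000321918) = ln(3.8862); 365t = 1.3574/0.000321866 ≈ 4217.4084.
t ≈ 11.5545 years.

11.6 years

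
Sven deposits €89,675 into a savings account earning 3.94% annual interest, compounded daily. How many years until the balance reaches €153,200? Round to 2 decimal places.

(1 + 0.000107945)^(365t) = 153,200/89,675 = 1.7084.
365t·ln(1 + 0.000107945) = ln(1.7084); 365t = 0.53555/0.000107939 ≈ 4961.6019.
t ≈ 13.5934 years.

13.59 years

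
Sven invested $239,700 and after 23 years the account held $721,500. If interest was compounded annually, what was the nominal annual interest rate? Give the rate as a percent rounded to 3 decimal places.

4.908%

(1 + r)^23 = 721,500/239,700 = 3.01001.
1 + r = 3.01001^(1/23) ≈ 1.049077, so r ≈ 0.0490769.
r ≈ 4.90769%.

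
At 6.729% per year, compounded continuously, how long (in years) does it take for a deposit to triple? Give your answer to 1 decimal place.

e^(0.06729t) = 3, so 0.06729t = ln 3 ≈ 1.0986.
t ≈ 1.0986/0.06729 ≈ 16.3265.

16.3 years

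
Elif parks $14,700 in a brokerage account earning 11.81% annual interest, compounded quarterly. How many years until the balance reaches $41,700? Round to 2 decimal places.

8.96 years

We need (1 + 0.029525)^(4t) = 2.8367, so 4t = ln 2.8367 / ln 1.029525 ≈ 35.8331.
t ≈ 35.8331/4 = 8.9583 years.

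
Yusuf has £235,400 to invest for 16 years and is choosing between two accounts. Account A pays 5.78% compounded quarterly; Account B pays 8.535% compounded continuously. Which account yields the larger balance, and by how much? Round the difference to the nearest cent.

Account A growth factor: (1 + 0.01445)^64 ≈ 2.50473263735; balance ≈ 589,614.0628.
Account B growth factor: e^(0.08535·16) = e^1.3656 ≈ 3.9180731908; balance ≈ 922,314.4291.
Account B is larger by 332,700.3663.

Account B, by £332,700.37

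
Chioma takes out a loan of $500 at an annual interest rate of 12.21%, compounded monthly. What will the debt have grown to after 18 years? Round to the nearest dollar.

Periodic rate = 12.21%/12 = 0.010175; periods = 12·18 = 216.
A = 500·(1 + 0.010175)^216 ≈ 500·8.905721763 ≈ 4,452.8609.

$4,453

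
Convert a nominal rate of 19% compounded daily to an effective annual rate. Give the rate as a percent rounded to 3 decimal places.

20.919%

One year is 365 periods at 0.000520548 each: (1 + 0.000520548)^365 ≈ 1.20919.
EAR = 1.20919 − 1 ≈ 20.91898%.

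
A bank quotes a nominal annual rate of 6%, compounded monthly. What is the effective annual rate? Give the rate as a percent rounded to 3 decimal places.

EAR = (1 + 6%/12)^12 − 1 = (1 + 0.005)^12 − 1.
(1 + 0.005)^12 ≈ 1.061678, so EAR ≈ 6.16778%.

6.168%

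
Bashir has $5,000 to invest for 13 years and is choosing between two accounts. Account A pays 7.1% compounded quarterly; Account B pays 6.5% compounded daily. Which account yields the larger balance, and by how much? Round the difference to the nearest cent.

A: (1 + 0.01775)^52 ≈ 2.496535665, so 5,000 × 2.496535665 ≈ 12,482.6783.
B: (1 + 0.065/365)^4745 ≈ 2.3278026855, so 5,000 × 2.3278026855 ≈ 11,639.0134.
Difference ≈ 843.6649 in favor of A.

Account A, by $843.66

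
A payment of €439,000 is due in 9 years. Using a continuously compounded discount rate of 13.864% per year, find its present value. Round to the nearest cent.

P = A·e^(−rt) = 439,000·e^(−1.24776).
e^(−1.24776) ≈ 0.287147286925, so P ≈ 126,057.6590.

€126,057.66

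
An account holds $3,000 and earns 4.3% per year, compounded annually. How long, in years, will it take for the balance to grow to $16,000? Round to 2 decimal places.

39.76 years

We need (1 + 0.043)^t = 5.3333, so t = ln 5.3333 / ln 1.043 ≈ 39.7608.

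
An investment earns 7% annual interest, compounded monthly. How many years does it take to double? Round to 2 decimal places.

(1 + 0.00583333)^(12t) = 2.
12t = ln 2 / ln(1 + 0.00583333) ≈ 0.69315/0.00581639 ≈ 119.1715.
t ≈ 9.9310.

9.93 years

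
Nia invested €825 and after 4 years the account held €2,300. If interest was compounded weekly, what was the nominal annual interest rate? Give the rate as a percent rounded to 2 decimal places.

(1 + r/52)^208 = 2,300/825 = 2.78788.
1 + r/52 = 2.78788^(1/208) ≈ 1.004941, so r/52 ≈ 0.0049414.
r ≈ 52·0.0049414 = 25.69530%.

25.70%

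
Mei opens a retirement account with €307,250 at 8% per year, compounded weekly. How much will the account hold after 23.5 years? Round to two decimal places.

€2,010,657.53

Growth factor = (1 + 0.08/52)^1222 ≈ 6.544044030659.
A ≈ 307,250 × 6.544044030659 ≈ 2,010,657.5284.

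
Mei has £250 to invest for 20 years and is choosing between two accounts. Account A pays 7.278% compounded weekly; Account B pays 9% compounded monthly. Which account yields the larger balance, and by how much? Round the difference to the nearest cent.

Account B, by £431.61

Account A growth factor: (1 + 0.07278/52)^1040 ≈ 4.282694251; balance ≈ 1,070.6736.
Account B growth factor: (1 + 0.0075)^240 ≈ 6.009151524; balance ≈ 1,502.2879.
Account B is larger by 431.6143.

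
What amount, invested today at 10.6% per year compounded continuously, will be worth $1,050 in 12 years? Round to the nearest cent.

$294.28

P = A·e^(−rt) = 1,050·e^(−1.272).
e^(−1.272) ≈ 0.2802705198, so P ≈ 294.2840.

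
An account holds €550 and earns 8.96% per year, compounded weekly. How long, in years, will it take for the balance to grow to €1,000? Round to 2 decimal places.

6.68 years

We need (1 + 0.00172308)^(52t) = 1.8182, so 52t = ln 1.8182 / ln 1.001723 ≈ 347.2578.
t ≈ 347.2578/52 = 6.6780 years.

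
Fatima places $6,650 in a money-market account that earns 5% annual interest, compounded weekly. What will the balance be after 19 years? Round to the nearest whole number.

$17,187

Periodic rate = 5%/52 = 0.000961538; periods = 52·19 = 988.
A = 6,650·(1 + 0.05/52)^988 ≈ 6,650·2.5845297119 ≈ 17,187.1226.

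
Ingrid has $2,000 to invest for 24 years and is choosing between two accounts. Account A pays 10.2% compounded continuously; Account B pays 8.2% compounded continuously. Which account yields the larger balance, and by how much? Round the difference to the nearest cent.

Account A, by $8,817.69

A: e^(0.102·24) = e^2.448 ≈ 11.565193187, so 2,000 × 11.565193187 ≈ 23,130.3864.
B: e^(0.082·24) = e^1.968 ≈ 7.1563494672, so 2,000 × 7.1563494672 ≈ 14,312.6989.
Difference ≈ 8,817.6874 in favor of A.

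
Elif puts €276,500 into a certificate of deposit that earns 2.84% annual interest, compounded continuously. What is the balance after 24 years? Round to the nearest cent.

€546,651.14

A = P·e^(rt) = 276,500·e^(0.0284·24) = 276,500·e^0.6816.
e^0.6816 ≈ 1.97703846451, so A ≈ 546,651.1354.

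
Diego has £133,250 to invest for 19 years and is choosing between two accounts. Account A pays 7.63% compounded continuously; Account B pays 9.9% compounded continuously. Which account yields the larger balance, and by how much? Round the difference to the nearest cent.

A: e^(0.0763·19) = e^1.4497 ≈ 4.26183577264, so 133,250 × 4.26183577264 ≈ 567,889.6167.
B: e^(0.099·19) = e^1.881 ≈ 6.5600616449, so 133,250 × 6.5600616449 ≈ 874,128.2142.
Difference ≈ 306,238.5975 in favor of B.

Account B, by £306,238.60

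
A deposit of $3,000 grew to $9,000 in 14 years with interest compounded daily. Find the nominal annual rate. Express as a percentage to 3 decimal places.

(1 + r/365)^5110 = 9,000/3,000 = 3.
1 + r/365 = 3^(1/5110) ≈ 1.000215, so r/365 ≈ 0.000215016.
r ≈ 365·0.000215016 = 7.84807%.

7.848%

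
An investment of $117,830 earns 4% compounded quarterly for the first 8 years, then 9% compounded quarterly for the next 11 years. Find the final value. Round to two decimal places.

$431,246.69

Phase 1: 117,830·(1 + 0.01)^32 ≈ 162,009.2602.
Phase 2: 162,009.2602·(1 + 0.0225)^44 ≈ 431,246.6879.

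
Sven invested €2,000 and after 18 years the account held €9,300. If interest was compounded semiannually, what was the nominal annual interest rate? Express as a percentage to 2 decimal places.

8.72%

(1 + r/2)^36 = 9,300/2,000 = 4.65.
1 + r/2 = 4.65^(1/36) ≈ 1.043615, so r/2 ≈ 0.0436151.
r ≈ 2·0.0436151 = 8.72302%.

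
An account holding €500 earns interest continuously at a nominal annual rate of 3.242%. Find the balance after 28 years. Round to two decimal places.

€1,239.38

A = P·e^(rt) = 500·e^(0.03242·28) = 500·e^0.90776.
e^0.90776 ≈ 2.478763879, so A ≈ 1,239.3819.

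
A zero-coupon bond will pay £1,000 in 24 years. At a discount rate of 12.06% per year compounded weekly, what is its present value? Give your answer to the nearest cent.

Growth factor = (1 + 0.1206/52)^1248 ≈ 18.0121907.
P = 1,000/18.0121907 ≈ 55.5180.

£55.52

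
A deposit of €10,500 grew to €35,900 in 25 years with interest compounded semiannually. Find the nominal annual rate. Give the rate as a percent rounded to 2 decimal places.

The 50-period growth factor is 35,900/10,500 = 3.41905.
r/2 = 3.41905^(1/50) − 1 ≈ 0.024892, so r ≈ 2·0.024892 = 4.97840%.

4.98%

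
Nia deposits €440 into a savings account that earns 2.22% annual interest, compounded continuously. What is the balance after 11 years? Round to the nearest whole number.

€562

A = P·e^(rt) = 440·e^(0.0222·11) = 440·e^0.2442.
e^0.2442 ≈ 1.27659962, so A ≈ 561.7038.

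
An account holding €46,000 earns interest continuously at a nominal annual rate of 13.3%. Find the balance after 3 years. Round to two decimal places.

A = P·e^(rt) = 46,000·e^(0.133·3) = 46,000·e^0.399.
e^0.399 ≈ 1.4903336186, so A ≈ 68,555.3465.

€68,555.35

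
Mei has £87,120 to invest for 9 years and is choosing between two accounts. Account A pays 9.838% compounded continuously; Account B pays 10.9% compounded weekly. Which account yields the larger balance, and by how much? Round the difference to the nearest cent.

Account B, by £20,942.15

A: e^(0.09838·9) = e^0.88542 ≈ 2.42400225867, so 87,120 × 2.42400225867 ≈ 211,179.0768.
B: (1 + 0.109/52)^468 ≈ 2.66438502483, so 87,120 × 2.66438502483 ≈ 232,121.2234.
Difference ≈ 20,942.1466 in favor of B.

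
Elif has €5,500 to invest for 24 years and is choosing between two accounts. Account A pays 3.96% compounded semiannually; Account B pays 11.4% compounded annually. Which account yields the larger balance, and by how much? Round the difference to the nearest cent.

Account A growth factor: (1 + 0.0198)^48 ≈ 2.5628333471; balance ≈ 14,095.5834.
Account B growth factor: (1 + 0.114)^24 ≈ 13.342726383; balance ≈ 73,384.9951.
Account B is larger by 59,289.4117.

Account B, by €59,289.41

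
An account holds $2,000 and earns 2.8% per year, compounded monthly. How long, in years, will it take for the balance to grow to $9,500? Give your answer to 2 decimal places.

55.71 years

(1 + 0.00233333)^(12t) = 9,500/2,000 = 4.75.
12t·ln(1 + 0.00233333) = ln(4.75); 12t = 1.5581/0.00233062 ≈ 668.5550.
t ≈ 55.7129 years.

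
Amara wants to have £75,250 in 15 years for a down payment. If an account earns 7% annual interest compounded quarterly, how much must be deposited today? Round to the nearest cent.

£26,573.05

Periodic rate = 7%/4 = 0.0175; 60 periods.
P = 75,250/(1 + 0.0175)^60 ≈ 75,250/2.8318162778 ≈ 26,573.0516.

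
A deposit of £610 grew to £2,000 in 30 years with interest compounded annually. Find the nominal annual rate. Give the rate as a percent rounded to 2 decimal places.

4.04%

The 30-period growth factor is 2,000/610 = 3.27869.
r = 3.27869^(1/30) − 1 ≈ 0.0403752, i.e. 4.03752%.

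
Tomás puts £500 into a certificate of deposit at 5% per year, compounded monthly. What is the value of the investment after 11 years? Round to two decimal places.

Periodic rate = 5%/12 = 0.00416667; periods = 12·11 = 132.
A = 500·(1 + 0.05/12)^132 ≈ 500·1.73127363 ≈ 865.6368.

£865.64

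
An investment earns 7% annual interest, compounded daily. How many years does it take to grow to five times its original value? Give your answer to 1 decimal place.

23.0 years

(1 + 0.000191781)^(365t) = 5.
365t = ln 5 / ln(1 + 0.000191781) ≈ 1.6094/0.000191762 ≈ 8392.8738.
t ≈ 22.9942.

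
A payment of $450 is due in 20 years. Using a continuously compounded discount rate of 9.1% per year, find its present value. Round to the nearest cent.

$72.91

P = A·e^(−rt) = 450·e^(−1.82).
e^(−1.82) ≈ 0.162025751, so P ≈ 72.9116.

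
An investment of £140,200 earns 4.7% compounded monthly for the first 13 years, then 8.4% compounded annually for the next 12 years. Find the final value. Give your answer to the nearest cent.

Phase 1: 140,200·(1 + 0.047/12)^156 ≈ 257,978.5774.
Phase 2: 257,978.5774·(1 + 0.084)^12 ≈ 679,102.0320.

£679,102.03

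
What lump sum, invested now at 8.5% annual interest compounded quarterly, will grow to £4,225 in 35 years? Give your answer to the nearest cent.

Periodic rate = 8.5%/4 = 0.02125; 140 periods.
P = 4,225/(1 + 0.02125)^140 ≈ 4,225/18.98845963 ≈ 222.5036.

£222.50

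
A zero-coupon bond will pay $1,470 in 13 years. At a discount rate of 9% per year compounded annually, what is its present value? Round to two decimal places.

$479.48

Growth factor = (1 + 0.09)^13 ≈ 3.065804612.
P = 1,470/3.065804612 ≈ 479.4826.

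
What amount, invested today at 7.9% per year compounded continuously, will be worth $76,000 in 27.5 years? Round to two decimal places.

P = A·e^(−rt) = 76,000·e^(−2.1725).
e^(−2.1725) ≈ 0.11389252938, so P ≈ 8,655.8322.

$8,655.83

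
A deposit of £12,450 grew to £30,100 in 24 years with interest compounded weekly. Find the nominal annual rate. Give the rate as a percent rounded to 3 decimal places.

The 1248-period growth factor is 30,100/12,450 = 2.41767.
r/52 = 2.41767^(1/1248) − 1 ≈ 0.000707626, so r ≈ 52·0.000707626 = 3.67965%.

3.680%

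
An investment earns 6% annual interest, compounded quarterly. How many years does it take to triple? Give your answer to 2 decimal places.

18.45 years

(1 + 0.015)^(4t) = 3.
4t = ln 3 / ln(1 + 0.015) ≈ 1.0986/0.0148886 ≈ 73.7888.
t ≈ 18.4472.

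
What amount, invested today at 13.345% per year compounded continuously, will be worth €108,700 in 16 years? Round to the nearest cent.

P = A·e^(−rt) = 108,700·e^(−2.1352).
e^(−2.1352) ≈ 0.118220943823, so P ≈ 12,850.6166.

€12,850.62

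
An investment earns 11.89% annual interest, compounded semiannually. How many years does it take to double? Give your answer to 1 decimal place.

(1 + 0.05945)^(2t) = 2.
2t = ln 2 / ln(1 + 0.05945) ≈ 0.69315/0.0577499 ≈ 12.0026.
t ≈ 6.0013.

6.0 years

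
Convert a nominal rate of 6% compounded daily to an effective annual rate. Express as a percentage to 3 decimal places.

6.183%

EAR = (1 + 6%/365)^365 − 1 = (1 + 0.000164384)^365 − 1.
(1 + 0.000164384)^365 ≈ 1.061831, so EAR ≈ 6.18313%.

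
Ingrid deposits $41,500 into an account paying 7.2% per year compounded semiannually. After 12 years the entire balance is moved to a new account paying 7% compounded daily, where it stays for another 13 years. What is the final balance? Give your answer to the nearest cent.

$240,908.61

After 12 years at 7.2%: 41,500 × 2.33686772145 ≈ 96,980.0104.
Then 13 years at 7%: 96,980.0104 × 2.48410578789 ≈ 240,908.6052.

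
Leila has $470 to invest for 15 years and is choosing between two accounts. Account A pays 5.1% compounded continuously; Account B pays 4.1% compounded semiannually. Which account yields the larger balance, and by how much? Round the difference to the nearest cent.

Account A growth factor: e^(0.051·15) = e^0.765 ≈ 2.148994375; balance ≈ 1,010.0274.
Account B growth factor: (1 + 0.0205)^30 ≈ 1.83818946; balance ≈ 863.9490.
Account A is larger by 146.0783.

Account A, by $146.08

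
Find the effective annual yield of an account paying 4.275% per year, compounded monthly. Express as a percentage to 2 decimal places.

4.36%

One year is 12 periods at 0.0035625 each: (1 + 0.0035625)^12 ≈ 1.043598.
EAR = 1.043598 − 1 ≈ 4.35977%.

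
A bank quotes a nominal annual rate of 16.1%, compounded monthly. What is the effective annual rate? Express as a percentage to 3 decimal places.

17.343%

EAR = (1 + 16.1%/12)^12 − 1 = (1 + 0.0134167)^12 − 1.
(1 + 0.0134167)^12 ≈ 1.173428, so EAR ≈ 17.34282%.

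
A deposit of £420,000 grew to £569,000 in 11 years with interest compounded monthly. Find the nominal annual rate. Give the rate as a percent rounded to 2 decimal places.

The 132-period growth factor is 569,000/420,000 = 1.35476.
r/12 = 1.35476^(1/132) − 1 ≈ 0.00230284, so r ≈ 12·0.00230284 = 2.76341%.

2.76%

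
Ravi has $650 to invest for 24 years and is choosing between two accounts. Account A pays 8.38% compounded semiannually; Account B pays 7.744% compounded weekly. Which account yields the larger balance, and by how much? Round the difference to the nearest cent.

Account A growth factor: (1 + 0.0419)^48 ≈ 7.172157622; balance ≈ 4,661.9025.
Account B growth factor: (1 + 0.07744/52)^1248 ≈ 6.405631082; balance ≈ 4,163.6602.
Account A is larger by 498.2423.

Account A, by $498.24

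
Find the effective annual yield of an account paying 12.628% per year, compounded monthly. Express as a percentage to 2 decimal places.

One year is 12 periods at 0.0105233 each: (1 + 0.0105233)^12 ≈ 1.133851.
EAR = 1.133851 − 1 ≈ 13.38514%.

13.39%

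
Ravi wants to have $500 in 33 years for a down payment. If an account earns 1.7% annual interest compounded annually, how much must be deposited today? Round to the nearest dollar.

Growth factor = (1 + 0.017)^33 ≈ 1.74418058.
P = 500/1.74418058 ≈ 286.6676.

$287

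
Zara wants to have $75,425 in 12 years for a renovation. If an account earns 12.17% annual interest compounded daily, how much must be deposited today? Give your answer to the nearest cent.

$17,513.68

Periodic rate = 12.17%/365 = 0.000333425; 4380 periods.
P = 75,425/(1 + 0.1217/365)^4380 ≈ 75,425/4.3066338402 ≈ 17,513.6784.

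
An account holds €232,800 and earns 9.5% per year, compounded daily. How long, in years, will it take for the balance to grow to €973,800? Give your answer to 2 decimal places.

(1 + 0.000260274)^(365t) = 973,800/232,800 = 4.183.
365t·ln(1 + 0.000260274) = ln(4.183); 365t = 1.431/0.00026024 ≈ 5498.8689.
t ≈ 15.0654 years.

15.07 years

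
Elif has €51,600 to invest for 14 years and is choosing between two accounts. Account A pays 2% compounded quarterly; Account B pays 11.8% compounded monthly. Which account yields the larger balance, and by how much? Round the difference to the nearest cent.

A: (1 + 0.005)^56 ≈ 1.3222070192, so 51,600 × 1.3222070192 ≈ 68,225.8822.
B: (1 + 0.118/12)^168 ≈ 5.17547190024, so 51,600 × 5.17547190024 ≈ 267,054.3501.
Difference ≈ 198,828.4679 in favor of B.

Account B, by €198,828.47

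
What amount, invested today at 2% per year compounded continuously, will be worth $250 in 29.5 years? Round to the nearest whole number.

P = A·e^(−rt) = 250·e^(−0.59).
e^(−0.59) ≈ 0.554327285, so P ≈ 138.5818.

$139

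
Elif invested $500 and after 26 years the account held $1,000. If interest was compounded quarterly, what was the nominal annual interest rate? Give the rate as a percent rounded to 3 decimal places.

The 104-period growth factor is 1,000/500 = 2.
r/4 = 2^(1/104) − 1 ≈ 0.00668714, so r ≈ 4·0.00668714 = 2.67485%.

2.675%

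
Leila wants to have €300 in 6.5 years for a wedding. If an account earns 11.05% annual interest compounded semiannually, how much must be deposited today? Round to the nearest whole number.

Periodic rate = 11.05%/2 = 0.05525; 13 periods.
P = 300/(1 + 0.05525)^13 ≈ 300/2.01196161 ≈ 149.1082.

€149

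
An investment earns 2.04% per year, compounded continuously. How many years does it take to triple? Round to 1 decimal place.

53.9 years

e^(0.0204t) = 3, so 0.0204t = ln 3 ≈ 1.0986.
t ≈ 1.0986/0.0204 ≈ 53.8535.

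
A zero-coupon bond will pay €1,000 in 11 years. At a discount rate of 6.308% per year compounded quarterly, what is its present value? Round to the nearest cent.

€502.35

Periodic rate = 6.308%/4 = 0.01577; 44 periods.
P = 1,000/(1 + 0.01577)^44 ≈ 1,000/1.99065873 ≈ 502.3463.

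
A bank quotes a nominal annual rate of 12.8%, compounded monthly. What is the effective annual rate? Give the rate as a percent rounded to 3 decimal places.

EAR = (1 + 12.8%/12)^12 − 1 = (1 + 0.0106667)^12 − 1.
(1 + 0.0106667)^12 ≈ 1.135783, so EAR ≈ 13.57829%.

13.578%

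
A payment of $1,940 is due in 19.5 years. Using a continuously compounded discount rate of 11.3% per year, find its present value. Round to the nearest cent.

P = A·e^(−rt) = 1,940·e^(−2.2035).
e^(−2.2035) ≈ 0.1104160252, so P ≈ 214.2071.

$214.21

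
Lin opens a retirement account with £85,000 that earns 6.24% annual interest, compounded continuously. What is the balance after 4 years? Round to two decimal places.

£109,098.51

A = P·e^(rt) = 85,000·e^(0.0624·4) = 85,000·e^0.2496.
e^0.2496 ≈ 1.28351190923, so A ≈ 109,098.5123.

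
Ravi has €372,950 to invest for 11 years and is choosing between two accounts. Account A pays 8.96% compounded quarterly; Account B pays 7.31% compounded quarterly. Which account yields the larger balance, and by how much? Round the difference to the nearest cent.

Account A, by €161,081.89

A: (1 + 0.0224)^44 ≈ 2.6504340107, so 372,950 × 2.6504340107 ≈ 988,479.3643.
B: (1 + 0.018275)^44 ≈ 2.21852119065, so 372,950 × 2.21852119065 ≈ 827,397.4781.
Difference ≈ 161,081.8862 in favor of A.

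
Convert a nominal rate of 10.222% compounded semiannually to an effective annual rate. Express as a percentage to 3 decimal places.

10.483%

EAR = (1 + 10.222%/2)^2 − 1 = (1 + 0.05111)^2 − 1.
(1 + 0.05111)^2 ≈ 1.104832, so EAR ≈ 10.48322%.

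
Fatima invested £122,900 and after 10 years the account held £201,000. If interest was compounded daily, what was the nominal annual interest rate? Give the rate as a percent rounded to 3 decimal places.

4.920%

The 3650-period growth factor is 201,000/122,900 = 1.63548.
r/365 = 1.63548^(1/3650) − 1 ≈ 0.000134785, so r ≈ 365·0.000134785 = 4.91967%.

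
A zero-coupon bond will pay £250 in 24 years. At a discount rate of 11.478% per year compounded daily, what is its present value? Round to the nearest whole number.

£16

Growth factor = (1 + 0.11478/365)^8760 ≈ 15.7098351.
P = 250/15.7098351 ≈ 15.9136.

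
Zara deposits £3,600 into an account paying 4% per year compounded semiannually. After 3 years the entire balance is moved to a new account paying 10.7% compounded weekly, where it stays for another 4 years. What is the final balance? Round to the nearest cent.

£6,217.14

After 3 years at 4%: 3,600 × 1.126162419 ≈ 4,054.1847.
Then 4 years at 10.7%: 4,054.1847 × 1.533511582 ≈ 6,217.1392.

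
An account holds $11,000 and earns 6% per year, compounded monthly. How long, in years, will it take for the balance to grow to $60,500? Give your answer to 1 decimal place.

28.5 years

We need (1 + 0.005)^(12t) = 5.5, so 12t = ln 5.5 / ln 1.005 ≈ 341.8013.
t ≈ 341.8013/12 = 28.4834 years.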